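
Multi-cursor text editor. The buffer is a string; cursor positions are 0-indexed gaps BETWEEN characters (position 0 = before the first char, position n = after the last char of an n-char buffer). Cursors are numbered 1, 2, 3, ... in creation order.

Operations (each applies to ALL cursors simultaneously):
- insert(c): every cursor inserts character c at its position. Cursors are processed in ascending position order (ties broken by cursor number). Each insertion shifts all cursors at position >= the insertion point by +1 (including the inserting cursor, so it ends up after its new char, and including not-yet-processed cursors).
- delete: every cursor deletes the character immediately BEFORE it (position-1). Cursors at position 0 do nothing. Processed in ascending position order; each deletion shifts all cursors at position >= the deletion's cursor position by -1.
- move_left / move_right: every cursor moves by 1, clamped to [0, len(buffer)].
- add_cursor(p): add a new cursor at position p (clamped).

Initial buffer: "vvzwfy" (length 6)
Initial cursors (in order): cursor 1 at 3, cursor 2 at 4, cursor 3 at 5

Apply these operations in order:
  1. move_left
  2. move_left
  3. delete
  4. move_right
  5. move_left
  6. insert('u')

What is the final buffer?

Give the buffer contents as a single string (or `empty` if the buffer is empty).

Answer: uuuwfy

Derivation:
After op 1 (move_left): buffer="vvzwfy" (len 6), cursors c1@2 c2@3 c3@4, authorship ......
After op 2 (move_left): buffer="vvzwfy" (len 6), cursors c1@1 c2@2 c3@3, authorship ......
After op 3 (delete): buffer="wfy" (len 3), cursors c1@0 c2@0 c3@0, authorship ...
After op 4 (move_right): buffer="wfy" (len 3), cursors c1@1 c2@1 c3@1, authorship ...
After op 5 (move_left): buffer="wfy" (len 3), cursors c1@0 c2@0 c3@0, authorship ...
After op 6 (insert('u')): buffer="uuuwfy" (len 6), cursors c1@3 c2@3 c3@3, authorship 123...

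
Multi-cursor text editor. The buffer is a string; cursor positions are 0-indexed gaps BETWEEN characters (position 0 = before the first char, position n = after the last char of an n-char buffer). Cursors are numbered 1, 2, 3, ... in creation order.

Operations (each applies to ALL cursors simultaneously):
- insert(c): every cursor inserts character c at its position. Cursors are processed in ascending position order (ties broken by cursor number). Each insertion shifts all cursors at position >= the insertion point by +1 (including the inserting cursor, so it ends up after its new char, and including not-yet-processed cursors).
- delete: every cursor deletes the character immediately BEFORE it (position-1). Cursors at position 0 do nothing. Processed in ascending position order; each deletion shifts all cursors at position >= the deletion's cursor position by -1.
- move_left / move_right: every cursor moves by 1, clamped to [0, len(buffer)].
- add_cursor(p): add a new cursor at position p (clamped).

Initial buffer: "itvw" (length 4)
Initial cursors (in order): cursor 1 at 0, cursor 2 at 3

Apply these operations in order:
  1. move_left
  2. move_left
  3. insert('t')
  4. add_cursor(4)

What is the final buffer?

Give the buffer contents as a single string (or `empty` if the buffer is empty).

Answer: tittvw

Derivation:
After op 1 (move_left): buffer="itvw" (len 4), cursors c1@0 c2@2, authorship ....
After op 2 (move_left): buffer="itvw" (len 4), cursors c1@0 c2@1, authorship ....
After op 3 (insert('t')): buffer="tittvw" (len 6), cursors c1@1 c2@3, authorship 1.2...
After op 4 (add_cursor(4)): buffer="tittvw" (len 6), cursors c1@1 c2@3 c3@4, authorship 1.2...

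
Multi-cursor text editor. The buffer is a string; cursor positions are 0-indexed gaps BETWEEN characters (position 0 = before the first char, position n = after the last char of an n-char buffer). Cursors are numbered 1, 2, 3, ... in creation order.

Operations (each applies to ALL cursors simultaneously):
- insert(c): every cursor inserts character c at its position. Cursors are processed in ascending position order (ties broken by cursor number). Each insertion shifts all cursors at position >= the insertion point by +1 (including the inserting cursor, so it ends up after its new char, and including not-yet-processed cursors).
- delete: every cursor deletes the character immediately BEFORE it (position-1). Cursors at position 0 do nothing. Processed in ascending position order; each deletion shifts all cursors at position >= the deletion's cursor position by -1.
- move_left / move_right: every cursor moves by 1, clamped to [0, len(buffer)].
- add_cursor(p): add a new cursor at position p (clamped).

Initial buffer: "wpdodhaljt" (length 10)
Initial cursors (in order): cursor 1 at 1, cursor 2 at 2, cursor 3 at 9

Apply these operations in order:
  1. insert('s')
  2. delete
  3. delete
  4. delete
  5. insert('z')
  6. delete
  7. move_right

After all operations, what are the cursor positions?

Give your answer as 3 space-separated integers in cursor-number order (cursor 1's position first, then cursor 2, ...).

After op 1 (insert('s')): buffer="wspsdodhaljst" (len 13), cursors c1@2 c2@4 c3@12, authorship .1.2.......3.
After op 2 (delete): buffer="wpdodhaljt" (len 10), cursors c1@1 c2@2 c3@9, authorship ..........
After op 3 (delete): buffer="dodhalt" (len 7), cursors c1@0 c2@0 c3@6, authorship .......
After op 4 (delete): buffer="dodhat" (len 6), cursors c1@0 c2@0 c3@5, authorship ......
After op 5 (insert('z')): buffer="zzdodhazt" (len 9), cursors c1@2 c2@2 c3@8, authorship 12.....3.
After op 6 (delete): buffer="dodhat" (len 6), cursors c1@0 c2@0 c3@5, authorship ......
After op 7 (move_right): buffer="dodhat" (len 6), cursors c1@1 c2@1 c3@6, authorship ......

Answer: 1 1 6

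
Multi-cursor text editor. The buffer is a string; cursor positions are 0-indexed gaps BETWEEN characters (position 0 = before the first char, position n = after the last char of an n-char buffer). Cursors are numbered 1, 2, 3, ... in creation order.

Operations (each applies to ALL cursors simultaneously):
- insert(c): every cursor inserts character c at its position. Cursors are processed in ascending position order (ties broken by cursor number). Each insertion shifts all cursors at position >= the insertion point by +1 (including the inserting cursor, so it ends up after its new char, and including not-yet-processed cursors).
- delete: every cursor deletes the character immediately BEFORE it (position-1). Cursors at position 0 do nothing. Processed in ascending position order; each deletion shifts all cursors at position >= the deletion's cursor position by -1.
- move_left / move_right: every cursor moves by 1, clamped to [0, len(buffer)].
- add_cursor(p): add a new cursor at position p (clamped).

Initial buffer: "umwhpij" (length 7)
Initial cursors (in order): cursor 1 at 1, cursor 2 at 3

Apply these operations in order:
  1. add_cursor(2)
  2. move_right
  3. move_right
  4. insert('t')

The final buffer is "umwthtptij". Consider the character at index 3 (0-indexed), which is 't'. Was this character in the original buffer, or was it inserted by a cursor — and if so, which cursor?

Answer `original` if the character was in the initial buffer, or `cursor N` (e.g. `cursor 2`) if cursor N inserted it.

After op 1 (add_cursor(2)): buffer="umwhpij" (len 7), cursors c1@1 c3@2 c2@3, authorship .......
After op 2 (move_right): buffer="umwhpij" (len 7), cursors c1@2 c3@3 c2@4, authorship .......
After op 3 (move_right): buffer="umwhpij" (len 7), cursors c1@3 c3@4 c2@5, authorship .......
After op 4 (insert('t')): buffer="umwthtptij" (len 10), cursors c1@4 c3@6 c2@8, authorship ...1.3.2..
Authorship (.=original, N=cursor N): . . . 1 . 3 . 2 . .
Index 3: author = 1

Answer: cursor 1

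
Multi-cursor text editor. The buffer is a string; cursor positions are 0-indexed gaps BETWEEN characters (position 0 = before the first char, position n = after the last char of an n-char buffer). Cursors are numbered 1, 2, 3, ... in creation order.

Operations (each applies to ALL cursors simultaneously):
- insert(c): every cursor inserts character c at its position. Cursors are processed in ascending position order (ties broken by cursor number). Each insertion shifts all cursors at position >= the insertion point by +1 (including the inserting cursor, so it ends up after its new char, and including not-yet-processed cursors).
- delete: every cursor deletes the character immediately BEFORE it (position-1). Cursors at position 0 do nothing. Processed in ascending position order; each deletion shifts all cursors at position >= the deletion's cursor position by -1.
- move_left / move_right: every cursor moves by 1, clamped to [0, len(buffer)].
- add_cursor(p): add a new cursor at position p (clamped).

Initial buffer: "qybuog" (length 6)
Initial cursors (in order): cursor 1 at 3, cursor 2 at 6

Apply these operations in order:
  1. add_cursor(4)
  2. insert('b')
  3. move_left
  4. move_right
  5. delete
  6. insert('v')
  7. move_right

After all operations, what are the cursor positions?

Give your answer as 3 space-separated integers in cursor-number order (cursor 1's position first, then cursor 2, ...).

Answer: 5 9 7

Derivation:
After op 1 (add_cursor(4)): buffer="qybuog" (len 6), cursors c1@3 c3@4 c2@6, authorship ......
After op 2 (insert('b')): buffer="qybbubogb" (len 9), cursors c1@4 c3@6 c2@9, authorship ...1.3..2
After op 3 (move_left): buffer="qybbubogb" (len 9), cursors c1@3 c3@5 c2@8, authorship ...1.3..2
After op 4 (move_right): buffer="qybbubogb" (len 9), cursors c1@4 c3@6 c2@9, authorship ...1.3..2
After op 5 (delete): buffer="qybuog" (len 6), cursors c1@3 c3@4 c2@6, authorship ......
After op 6 (insert('v')): buffer="qybvuvogv" (len 9), cursors c1@4 c3@6 c2@9, authorship ...1.3..2
After op 7 (move_right): buffer="qybvuvogv" (len 9), cursors c1@5 c3@7 c2@9, authorship ...1.3..2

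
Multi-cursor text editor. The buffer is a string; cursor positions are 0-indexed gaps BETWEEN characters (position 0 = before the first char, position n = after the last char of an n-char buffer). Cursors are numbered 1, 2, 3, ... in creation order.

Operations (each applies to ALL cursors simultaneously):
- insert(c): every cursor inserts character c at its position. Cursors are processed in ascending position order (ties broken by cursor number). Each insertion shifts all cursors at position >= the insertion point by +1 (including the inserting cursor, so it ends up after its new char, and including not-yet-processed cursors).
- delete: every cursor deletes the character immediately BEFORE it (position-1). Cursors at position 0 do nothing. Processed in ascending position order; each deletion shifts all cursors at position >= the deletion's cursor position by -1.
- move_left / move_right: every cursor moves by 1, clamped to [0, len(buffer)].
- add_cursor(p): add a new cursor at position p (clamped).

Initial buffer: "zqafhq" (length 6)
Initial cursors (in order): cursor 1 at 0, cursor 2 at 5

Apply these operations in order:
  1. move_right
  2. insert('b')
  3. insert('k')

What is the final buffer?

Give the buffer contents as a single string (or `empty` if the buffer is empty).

Answer: zbkqafhqbk

Derivation:
After op 1 (move_right): buffer="zqafhq" (len 6), cursors c1@1 c2@6, authorship ......
After op 2 (insert('b')): buffer="zbqafhqb" (len 8), cursors c1@2 c2@8, authorship .1.....2
After op 3 (insert('k')): buffer="zbkqafhqbk" (len 10), cursors c1@3 c2@10, authorship .11.....22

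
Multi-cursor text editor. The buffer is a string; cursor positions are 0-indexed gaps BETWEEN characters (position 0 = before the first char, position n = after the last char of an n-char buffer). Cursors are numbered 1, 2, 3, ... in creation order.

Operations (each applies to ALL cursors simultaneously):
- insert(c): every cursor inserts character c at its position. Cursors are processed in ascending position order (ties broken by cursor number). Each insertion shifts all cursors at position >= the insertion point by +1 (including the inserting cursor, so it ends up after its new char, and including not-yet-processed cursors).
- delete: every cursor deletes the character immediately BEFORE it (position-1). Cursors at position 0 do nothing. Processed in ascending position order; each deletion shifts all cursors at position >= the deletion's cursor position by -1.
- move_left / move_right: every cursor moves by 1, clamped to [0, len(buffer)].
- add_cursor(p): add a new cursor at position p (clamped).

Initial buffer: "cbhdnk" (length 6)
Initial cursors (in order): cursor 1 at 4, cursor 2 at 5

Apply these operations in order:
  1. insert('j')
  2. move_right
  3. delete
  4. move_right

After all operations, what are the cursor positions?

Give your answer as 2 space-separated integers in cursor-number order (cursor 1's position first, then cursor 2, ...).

Answer: 6 6

Derivation:
After op 1 (insert('j')): buffer="cbhdjnjk" (len 8), cursors c1@5 c2@7, authorship ....1.2.
After op 2 (move_right): buffer="cbhdjnjk" (len 8), cursors c1@6 c2@8, authorship ....1.2.
After op 3 (delete): buffer="cbhdjj" (len 6), cursors c1@5 c2@6, authorship ....12
After op 4 (move_right): buffer="cbhdjj" (len 6), cursors c1@6 c2@6, authorship ....12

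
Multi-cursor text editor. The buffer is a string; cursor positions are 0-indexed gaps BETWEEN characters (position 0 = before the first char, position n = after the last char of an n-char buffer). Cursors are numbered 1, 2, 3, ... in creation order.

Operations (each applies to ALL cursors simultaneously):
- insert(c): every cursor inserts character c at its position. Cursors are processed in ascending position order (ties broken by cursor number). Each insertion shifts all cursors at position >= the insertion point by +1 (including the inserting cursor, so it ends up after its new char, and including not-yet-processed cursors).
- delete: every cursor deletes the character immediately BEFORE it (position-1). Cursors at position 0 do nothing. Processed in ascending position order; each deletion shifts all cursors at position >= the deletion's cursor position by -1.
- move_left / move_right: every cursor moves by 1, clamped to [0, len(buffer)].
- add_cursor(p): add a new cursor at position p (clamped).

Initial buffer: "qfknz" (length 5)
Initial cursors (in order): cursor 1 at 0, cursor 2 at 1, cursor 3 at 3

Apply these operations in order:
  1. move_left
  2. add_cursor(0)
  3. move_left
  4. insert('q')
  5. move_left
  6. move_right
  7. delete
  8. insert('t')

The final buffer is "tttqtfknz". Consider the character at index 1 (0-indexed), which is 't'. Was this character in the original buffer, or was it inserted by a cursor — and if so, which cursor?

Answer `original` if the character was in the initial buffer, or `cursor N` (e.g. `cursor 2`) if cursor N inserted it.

Answer: cursor 2

Derivation:
After op 1 (move_left): buffer="qfknz" (len 5), cursors c1@0 c2@0 c3@2, authorship .....
After op 2 (add_cursor(0)): buffer="qfknz" (len 5), cursors c1@0 c2@0 c4@0 c3@2, authorship .....
After op 3 (move_left): buffer="qfknz" (len 5), cursors c1@0 c2@0 c4@0 c3@1, authorship .....
After op 4 (insert('q')): buffer="qqqqqfknz" (len 9), cursors c1@3 c2@3 c4@3 c3@5, authorship 124.3....
After op 5 (move_left): buffer="qqqqqfknz" (len 9), cursors c1@2 c2@2 c4@2 c3@4, authorship 124.3....
After op 6 (move_right): buffer="qqqqqfknz" (len 9), cursors c1@3 c2@3 c4@3 c3@5, authorship 124.3....
After op 7 (delete): buffer="qfknz" (len 5), cursors c1@0 c2@0 c4@0 c3@1, authorship .....
After op 8 (insert('t')): buffer="tttqtfknz" (len 9), cursors c1@3 c2@3 c4@3 c3@5, authorship 124.3....
Authorship (.=original, N=cursor N): 1 2 4 . 3 . . . .
Index 1: author = 2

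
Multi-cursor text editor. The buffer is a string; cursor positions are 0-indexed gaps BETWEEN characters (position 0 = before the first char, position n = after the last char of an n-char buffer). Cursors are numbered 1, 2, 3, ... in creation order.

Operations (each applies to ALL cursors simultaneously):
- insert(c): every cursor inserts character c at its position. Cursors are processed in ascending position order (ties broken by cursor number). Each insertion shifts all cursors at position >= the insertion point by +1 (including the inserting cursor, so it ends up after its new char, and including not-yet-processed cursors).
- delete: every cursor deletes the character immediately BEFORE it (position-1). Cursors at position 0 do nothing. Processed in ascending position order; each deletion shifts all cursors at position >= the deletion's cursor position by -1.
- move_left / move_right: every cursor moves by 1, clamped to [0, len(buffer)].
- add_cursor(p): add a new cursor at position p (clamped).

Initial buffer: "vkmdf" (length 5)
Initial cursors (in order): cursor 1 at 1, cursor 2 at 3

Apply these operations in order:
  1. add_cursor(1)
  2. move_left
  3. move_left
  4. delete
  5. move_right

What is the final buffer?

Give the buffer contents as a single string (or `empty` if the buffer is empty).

After op 1 (add_cursor(1)): buffer="vkmdf" (len 5), cursors c1@1 c3@1 c2@3, authorship .....
After op 2 (move_left): buffer="vkmdf" (len 5), cursors c1@0 c3@0 c2@2, authorship .....
After op 3 (move_left): buffer="vkmdf" (len 5), cursors c1@0 c3@0 c2@1, authorship .....
After op 4 (delete): buffer="kmdf" (len 4), cursors c1@0 c2@0 c3@0, authorship ....
After op 5 (move_right): buffer="kmdf" (len 4), cursors c1@1 c2@1 c3@1, authorship ....

Answer: kmdf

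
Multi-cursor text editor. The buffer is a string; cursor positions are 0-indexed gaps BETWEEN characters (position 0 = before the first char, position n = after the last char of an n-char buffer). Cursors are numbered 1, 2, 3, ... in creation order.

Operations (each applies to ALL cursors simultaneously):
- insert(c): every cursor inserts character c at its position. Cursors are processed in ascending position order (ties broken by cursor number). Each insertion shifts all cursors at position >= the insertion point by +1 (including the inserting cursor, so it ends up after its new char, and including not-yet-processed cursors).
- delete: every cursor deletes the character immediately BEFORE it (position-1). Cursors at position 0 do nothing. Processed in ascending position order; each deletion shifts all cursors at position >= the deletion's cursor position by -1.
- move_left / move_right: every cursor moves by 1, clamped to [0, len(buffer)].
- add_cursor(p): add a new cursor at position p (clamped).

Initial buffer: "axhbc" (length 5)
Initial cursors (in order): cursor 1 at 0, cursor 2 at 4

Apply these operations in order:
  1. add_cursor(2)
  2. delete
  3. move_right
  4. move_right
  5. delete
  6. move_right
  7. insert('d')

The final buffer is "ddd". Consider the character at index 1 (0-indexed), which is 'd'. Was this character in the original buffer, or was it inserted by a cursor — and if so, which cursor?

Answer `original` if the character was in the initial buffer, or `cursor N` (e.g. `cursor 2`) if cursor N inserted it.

After op 1 (add_cursor(2)): buffer="axhbc" (len 5), cursors c1@0 c3@2 c2@4, authorship .....
After op 2 (delete): buffer="ahc" (len 3), cursors c1@0 c3@1 c2@2, authorship ...
After op 3 (move_right): buffer="ahc" (len 3), cursors c1@1 c3@2 c2@3, authorship ...
After op 4 (move_right): buffer="ahc" (len 3), cursors c1@2 c2@3 c3@3, authorship ...
After op 5 (delete): buffer="" (len 0), cursors c1@0 c2@0 c3@0, authorship 
After op 6 (move_right): buffer="" (len 0), cursors c1@0 c2@0 c3@0, authorship 
After op 7 (insert('d')): buffer="ddd" (len 3), cursors c1@3 c2@3 c3@3, authorship 123
Authorship (.=original, N=cursor N): 1 2 3
Index 1: author = 2

Answer: cursor 2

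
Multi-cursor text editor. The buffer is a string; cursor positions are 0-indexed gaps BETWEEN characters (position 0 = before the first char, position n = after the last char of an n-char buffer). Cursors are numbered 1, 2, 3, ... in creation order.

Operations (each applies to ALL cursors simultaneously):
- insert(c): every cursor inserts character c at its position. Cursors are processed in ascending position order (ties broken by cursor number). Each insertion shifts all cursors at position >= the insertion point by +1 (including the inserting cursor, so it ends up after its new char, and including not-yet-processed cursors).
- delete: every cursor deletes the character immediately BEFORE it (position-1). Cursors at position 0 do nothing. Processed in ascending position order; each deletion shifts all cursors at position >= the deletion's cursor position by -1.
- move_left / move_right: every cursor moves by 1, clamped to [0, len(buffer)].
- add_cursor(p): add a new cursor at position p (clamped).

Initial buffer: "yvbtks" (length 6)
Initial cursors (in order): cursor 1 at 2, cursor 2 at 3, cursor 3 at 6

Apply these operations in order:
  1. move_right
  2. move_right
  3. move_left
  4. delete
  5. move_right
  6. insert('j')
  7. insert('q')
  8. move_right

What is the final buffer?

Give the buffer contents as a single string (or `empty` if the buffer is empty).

After op 1 (move_right): buffer="yvbtks" (len 6), cursors c1@3 c2@4 c3@6, authorship ......
After op 2 (move_right): buffer="yvbtks" (len 6), cursors c1@4 c2@5 c3@6, authorship ......
After op 3 (move_left): buffer="yvbtks" (len 6), cursors c1@3 c2@4 c3@5, authorship ......
After op 4 (delete): buffer="yvs" (len 3), cursors c1@2 c2@2 c3@2, authorship ...
After op 5 (move_right): buffer="yvs" (len 3), cursors c1@3 c2@3 c3@3, authorship ...
After op 6 (insert('j')): buffer="yvsjjj" (len 6), cursors c1@6 c2@6 c3@6, authorship ...123
After op 7 (insert('q')): buffer="yvsjjjqqq" (len 9), cursors c1@9 c2@9 c3@9, authorship ...123123
After op 8 (move_right): buffer="yvsjjjqqq" (len 9), cursors c1@9 c2@9 c3@9, authorship ...123123

Answer: yvsjjjqqq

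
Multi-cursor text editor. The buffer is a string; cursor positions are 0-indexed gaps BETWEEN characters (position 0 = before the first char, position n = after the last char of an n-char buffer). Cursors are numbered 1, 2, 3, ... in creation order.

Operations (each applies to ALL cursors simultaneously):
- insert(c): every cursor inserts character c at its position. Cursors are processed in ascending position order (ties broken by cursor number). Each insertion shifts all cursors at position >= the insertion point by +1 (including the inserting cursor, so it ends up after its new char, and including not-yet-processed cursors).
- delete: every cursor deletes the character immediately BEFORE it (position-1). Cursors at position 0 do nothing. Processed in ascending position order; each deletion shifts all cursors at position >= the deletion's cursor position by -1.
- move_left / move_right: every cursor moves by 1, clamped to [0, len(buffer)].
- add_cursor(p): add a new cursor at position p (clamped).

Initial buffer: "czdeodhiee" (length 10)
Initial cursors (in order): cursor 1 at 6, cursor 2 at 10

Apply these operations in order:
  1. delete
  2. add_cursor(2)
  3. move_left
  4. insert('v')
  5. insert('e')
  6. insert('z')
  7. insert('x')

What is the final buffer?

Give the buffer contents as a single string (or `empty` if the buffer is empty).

Answer: cvezxzdevezxohivezxe

Derivation:
After op 1 (delete): buffer="czdeohie" (len 8), cursors c1@5 c2@8, authorship ........
After op 2 (add_cursor(2)): buffer="czdeohie" (len 8), cursors c3@2 c1@5 c2@8, authorship ........
After op 3 (move_left): buffer="czdeohie" (len 8), cursors c3@1 c1@4 c2@7, authorship ........
After op 4 (insert('v')): buffer="cvzdevohive" (len 11), cursors c3@2 c1@6 c2@10, authorship .3...1...2.
After op 5 (insert('e')): buffer="cvezdeveohivee" (len 14), cursors c3@3 c1@8 c2@13, authorship .33...11...22.
After op 6 (insert('z')): buffer="cvezzdevezohiveze" (len 17), cursors c3@4 c1@10 c2@16, authorship .333...111...222.
After op 7 (insert('x')): buffer="cvezxzdevezxohivezxe" (len 20), cursors c3@5 c1@12 c2@19, authorship .3333...1111...2222.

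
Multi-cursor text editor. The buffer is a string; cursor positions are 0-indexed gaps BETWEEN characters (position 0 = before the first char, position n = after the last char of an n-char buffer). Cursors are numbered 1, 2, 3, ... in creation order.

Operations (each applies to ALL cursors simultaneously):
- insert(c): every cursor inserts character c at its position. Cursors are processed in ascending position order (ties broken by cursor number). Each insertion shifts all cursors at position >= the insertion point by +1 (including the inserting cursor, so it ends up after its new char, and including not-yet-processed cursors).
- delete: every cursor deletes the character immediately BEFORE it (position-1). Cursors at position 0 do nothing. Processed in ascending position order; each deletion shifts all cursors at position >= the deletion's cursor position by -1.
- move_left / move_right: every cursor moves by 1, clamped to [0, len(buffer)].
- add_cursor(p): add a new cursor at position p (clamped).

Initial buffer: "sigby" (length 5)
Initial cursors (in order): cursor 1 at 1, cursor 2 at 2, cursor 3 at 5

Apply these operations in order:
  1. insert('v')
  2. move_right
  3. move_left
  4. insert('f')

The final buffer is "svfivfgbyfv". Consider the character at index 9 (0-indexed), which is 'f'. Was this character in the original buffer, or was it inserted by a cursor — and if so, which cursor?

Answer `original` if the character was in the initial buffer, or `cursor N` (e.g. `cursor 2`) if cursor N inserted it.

After op 1 (insert('v')): buffer="svivgbyv" (len 8), cursors c1@2 c2@4 c3@8, authorship .1.2...3
After op 2 (move_right): buffer="svivgbyv" (len 8), cursors c1@3 c2@5 c3@8, authorship .1.2...3
After op 3 (move_left): buffer="svivgbyv" (len 8), cursors c1@2 c2@4 c3@7, authorship .1.2...3
After op 4 (insert('f')): buffer="svfivfgbyfv" (len 11), cursors c1@3 c2@6 c3@10, authorship .11.22...33
Authorship (.=original, N=cursor N): . 1 1 . 2 2 . . . 3 3
Index 9: author = 3

Answer: cursor 3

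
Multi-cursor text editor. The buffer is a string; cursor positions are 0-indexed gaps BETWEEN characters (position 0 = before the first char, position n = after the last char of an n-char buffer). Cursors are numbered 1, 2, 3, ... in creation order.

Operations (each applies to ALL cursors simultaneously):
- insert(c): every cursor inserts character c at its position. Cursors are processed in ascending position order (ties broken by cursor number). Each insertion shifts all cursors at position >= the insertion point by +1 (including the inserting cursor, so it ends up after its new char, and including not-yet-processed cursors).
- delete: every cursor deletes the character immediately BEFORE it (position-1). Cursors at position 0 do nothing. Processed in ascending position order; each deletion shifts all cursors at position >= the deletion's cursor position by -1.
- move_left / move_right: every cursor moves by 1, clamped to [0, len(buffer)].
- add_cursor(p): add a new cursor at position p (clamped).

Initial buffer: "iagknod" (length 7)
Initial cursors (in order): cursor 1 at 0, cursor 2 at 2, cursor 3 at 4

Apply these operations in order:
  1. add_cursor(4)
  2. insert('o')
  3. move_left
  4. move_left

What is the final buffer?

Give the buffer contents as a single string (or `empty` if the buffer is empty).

After op 1 (add_cursor(4)): buffer="iagknod" (len 7), cursors c1@0 c2@2 c3@4 c4@4, authorship .......
After op 2 (insert('o')): buffer="oiaogkoonod" (len 11), cursors c1@1 c2@4 c3@8 c4@8, authorship 1..2..34...
After op 3 (move_left): buffer="oiaogkoonod" (len 11), cursors c1@0 c2@3 c3@7 c4@7, authorship 1..2..34...
After op 4 (move_left): buffer="oiaogkoonod" (len 11), cursors c1@0 c2@2 c3@6 c4@6, authorship 1..2..34...

Answer: oiaogkoonod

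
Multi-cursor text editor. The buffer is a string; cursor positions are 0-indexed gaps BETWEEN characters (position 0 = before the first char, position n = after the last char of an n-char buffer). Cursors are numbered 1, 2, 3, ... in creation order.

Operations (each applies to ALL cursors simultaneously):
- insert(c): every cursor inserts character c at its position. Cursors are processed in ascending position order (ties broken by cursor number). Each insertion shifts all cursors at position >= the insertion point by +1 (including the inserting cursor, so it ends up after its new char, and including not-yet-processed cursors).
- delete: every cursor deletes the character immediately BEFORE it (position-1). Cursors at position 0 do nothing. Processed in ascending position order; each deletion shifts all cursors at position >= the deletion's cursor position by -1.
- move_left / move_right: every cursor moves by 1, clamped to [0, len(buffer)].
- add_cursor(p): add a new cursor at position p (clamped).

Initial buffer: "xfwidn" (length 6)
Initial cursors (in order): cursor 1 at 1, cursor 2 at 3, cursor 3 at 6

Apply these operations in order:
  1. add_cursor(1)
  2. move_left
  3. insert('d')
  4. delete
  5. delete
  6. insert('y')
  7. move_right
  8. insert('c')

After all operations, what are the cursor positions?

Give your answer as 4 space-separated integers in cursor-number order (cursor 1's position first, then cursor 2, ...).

Answer: 5 8 12 5

Derivation:
After op 1 (add_cursor(1)): buffer="xfwidn" (len 6), cursors c1@1 c4@1 c2@3 c3@6, authorship ......
After op 2 (move_left): buffer="xfwidn" (len 6), cursors c1@0 c4@0 c2@2 c3@5, authorship ......
After op 3 (insert('d')): buffer="ddxfdwiddn" (len 10), cursors c1@2 c4@2 c2@5 c3@9, authorship 14..2...3.
After op 4 (delete): buffer="xfwidn" (len 6), cursors c1@0 c4@0 c2@2 c3@5, authorship ......
After op 5 (delete): buffer="xwin" (len 4), cursors c1@0 c4@0 c2@1 c3@3, authorship ....
After op 6 (insert('y')): buffer="yyxywiyn" (len 8), cursors c1@2 c4@2 c2@4 c3@7, authorship 14.2..3.
After op 7 (move_right): buffer="yyxywiyn" (len 8), cursors c1@3 c4@3 c2@5 c3@8, authorship 14.2..3.
After op 8 (insert('c')): buffer="yyxccywciync" (len 12), cursors c1@5 c4@5 c2@8 c3@12, authorship 14.142.2.3.3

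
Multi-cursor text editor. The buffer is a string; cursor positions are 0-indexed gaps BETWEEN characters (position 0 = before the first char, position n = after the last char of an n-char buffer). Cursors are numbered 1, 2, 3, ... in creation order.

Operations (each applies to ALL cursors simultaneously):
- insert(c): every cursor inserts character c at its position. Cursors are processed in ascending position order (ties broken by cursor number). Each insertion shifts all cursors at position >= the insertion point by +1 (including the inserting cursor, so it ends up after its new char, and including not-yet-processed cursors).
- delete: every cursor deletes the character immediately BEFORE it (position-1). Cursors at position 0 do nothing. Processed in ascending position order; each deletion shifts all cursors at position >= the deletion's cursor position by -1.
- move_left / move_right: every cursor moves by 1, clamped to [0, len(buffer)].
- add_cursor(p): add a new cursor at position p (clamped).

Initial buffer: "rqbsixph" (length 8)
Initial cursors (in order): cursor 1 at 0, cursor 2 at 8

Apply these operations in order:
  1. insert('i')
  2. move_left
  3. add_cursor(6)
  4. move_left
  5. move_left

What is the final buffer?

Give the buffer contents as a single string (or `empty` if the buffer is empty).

Answer: irqbsixphi

Derivation:
After op 1 (insert('i')): buffer="irqbsixphi" (len 10), cursors c1@1 c2@10, authorship 1........2
After op 2 (move_left): buffer="irqbsixphi" (len 10), cursors c1@0 c2@9, authorship 1........2
After op 3 (add_cursor(6)): buffer="irqbsixphi" (len 10), cursors c1@0 c3@6 c2@9, authorship 1........2
After op 4 (move_left): buffer="irqbsixphi" (len 10), cursors c1@0 c3@5 c2@8, authorship 1........2
After op 5 (move_left): buffer="irqbsixphi" (len 10), cursors c1@0 c3@4 c2@7, authorship 1........2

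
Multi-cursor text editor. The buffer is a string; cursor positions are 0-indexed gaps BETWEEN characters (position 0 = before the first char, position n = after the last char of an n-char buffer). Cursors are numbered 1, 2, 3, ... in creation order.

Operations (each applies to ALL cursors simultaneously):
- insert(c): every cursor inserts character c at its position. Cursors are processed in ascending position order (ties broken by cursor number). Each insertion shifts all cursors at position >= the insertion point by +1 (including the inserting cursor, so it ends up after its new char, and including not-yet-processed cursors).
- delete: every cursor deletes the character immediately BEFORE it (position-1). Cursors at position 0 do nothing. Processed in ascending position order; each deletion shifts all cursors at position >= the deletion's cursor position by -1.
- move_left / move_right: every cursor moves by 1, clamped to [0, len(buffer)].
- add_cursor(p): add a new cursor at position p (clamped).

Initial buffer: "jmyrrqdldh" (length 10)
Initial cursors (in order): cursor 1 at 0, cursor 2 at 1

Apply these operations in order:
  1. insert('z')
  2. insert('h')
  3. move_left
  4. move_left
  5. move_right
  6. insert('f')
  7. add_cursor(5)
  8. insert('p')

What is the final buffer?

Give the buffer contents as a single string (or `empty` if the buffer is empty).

After op 1 (insert('z')): buffer="zjzmyrrqdldh" (len 12), cursors c1@1 c2@3, authorship 1.2.........
After op 2 (insert('h')): buffer="zhjzhmyrrqdldh" (len 14), cursors c1@2 c2@5, authorship 11.22.........
After op 3 (move_left): buffer="zhjzhmyrrqdldh" (len 14), cursors c1@1 c2@4, authorship 11.22.........
After op 4 (move_left): buffer="zhjzhmyrrqdldh" (len 14), cursors c1@0 c2@3, authorship 11.22.........
After op 5 (move_right): buffer="zhjzhmyrrqdldh" (len 14), cursors c1@1 c2@4, authorship 11.22.........
After op 6 (insert('f')): buffer="zfhjzfhmyrrqdldh" (len 16), cursors c1@2 c2@6, authorship 111.222.........
After op 7 (add_cursor(5)): buffer="zfhjzfhmyrrqdldh" (len 16), cursors c1@2 c3@5 c2@6, authorship 111.222.........
After op 8 (insert('p')): buffer="zfphjzpfphmyrrqdldh" (len 19), cursors c1@3 c3@7 c2@9, authorship 1111.23222.........

Answer: zfphjzpfphmyrrqdldh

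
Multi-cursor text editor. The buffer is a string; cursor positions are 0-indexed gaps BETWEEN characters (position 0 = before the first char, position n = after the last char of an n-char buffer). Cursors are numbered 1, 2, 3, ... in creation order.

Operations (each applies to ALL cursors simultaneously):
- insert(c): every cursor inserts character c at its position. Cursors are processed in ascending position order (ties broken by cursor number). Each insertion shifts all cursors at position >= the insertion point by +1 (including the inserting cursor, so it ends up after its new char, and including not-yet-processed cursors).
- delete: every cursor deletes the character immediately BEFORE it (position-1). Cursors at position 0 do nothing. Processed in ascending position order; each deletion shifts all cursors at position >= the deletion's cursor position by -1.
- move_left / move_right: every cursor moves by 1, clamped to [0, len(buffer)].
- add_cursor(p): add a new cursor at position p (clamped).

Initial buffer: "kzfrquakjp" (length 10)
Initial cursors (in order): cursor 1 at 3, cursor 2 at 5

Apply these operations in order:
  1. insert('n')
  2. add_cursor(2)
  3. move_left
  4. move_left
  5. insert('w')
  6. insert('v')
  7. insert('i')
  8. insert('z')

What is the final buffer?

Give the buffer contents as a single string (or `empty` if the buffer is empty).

Answer: wvizkzwvizfnrwvizqnuakjp

Derivation:
After op 1 (insert('n')): buffer="kzfnrqnuakjp" (len 12), cursors c1@4 c2@7, authorship ...1..2.....
After op 2 (add_cursor(2)): buffer="kzfnrqnuakjp" (len 12), cursors c3@2 c1@4 c2@7, authorship ...1..2.....
After op 3 (move_left): buffer="kzfnrqnuakjp" (len 12), cursors c3@1 c1@3 c2@6, authorship ...1..2.....
After op 4 (move_left): buffer="kzfnrqnuakjp" (len 12), cursors c3@0 c1@2 c2@5, authorship ...1..2.....
After op 5 (insert('w')): buffer="wkzwfnrwqnuakjp" (len 15), cursors c3@1 c1@4 c2@8, authorship 3..1.1.2.2.....
After op 6 (insert('v')): buffer="wvkzwvfnrwvqnuakjp" (len 18), cursors c3@2 c1@6 c2@11, authorship 33..11.1.22.2.....
After op 7 (insert('i')): buffer="wvikzwvifnrwviqnuakjp" (len 21), cursors c3@3 c1@8 c2@14, authorship 333..111.1.222.2.....
After op 8 (insert('z')): buffer="wvizkzwvizfnrwvizqnuakjp" (len 24), cursors c3@4 c1@10 c2@17, authorship 3333..1111.1.2222.2.....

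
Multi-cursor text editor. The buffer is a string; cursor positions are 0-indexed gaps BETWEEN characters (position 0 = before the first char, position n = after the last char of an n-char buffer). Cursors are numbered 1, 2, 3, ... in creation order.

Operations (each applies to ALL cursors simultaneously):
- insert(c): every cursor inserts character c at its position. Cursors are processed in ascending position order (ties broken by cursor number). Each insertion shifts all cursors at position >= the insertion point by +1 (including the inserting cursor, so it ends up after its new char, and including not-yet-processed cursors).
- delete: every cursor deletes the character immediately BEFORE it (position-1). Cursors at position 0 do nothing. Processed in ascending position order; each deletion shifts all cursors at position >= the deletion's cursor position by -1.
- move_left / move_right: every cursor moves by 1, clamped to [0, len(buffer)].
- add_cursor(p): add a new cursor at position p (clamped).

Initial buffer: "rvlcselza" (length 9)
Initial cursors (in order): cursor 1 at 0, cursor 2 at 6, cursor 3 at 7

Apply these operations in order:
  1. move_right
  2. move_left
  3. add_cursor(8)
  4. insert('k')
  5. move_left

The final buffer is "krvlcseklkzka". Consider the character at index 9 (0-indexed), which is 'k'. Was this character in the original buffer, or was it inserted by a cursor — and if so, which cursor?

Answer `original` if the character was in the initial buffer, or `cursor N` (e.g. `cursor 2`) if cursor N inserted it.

After op 1 (move_right): buffer="rvlcselza" (len 9), cursors c1@1 c2@7 c3@8, authorship .........
After op 2 (move_left): buffer="rvlcselza" (len 9), cursors c1@0 c2@6 c3@7, authorship .........
After op 3 (add_cursor(8)): buffer="rvlcselza" (len 9), cursors c1@0 c2@6 c3@7 c4@8, authorship .........
After op 4 (insert('k')): buffer="krvlcseklkzka" (len 13), cursors c1@1 c2@8 c3@10 c4@12, authorship 1......2.3.4.
After op 5 (move_left): buffer="krvlcseklkzka" (len 13), cursors c1@0 c2@7 c3@9 c4@11, authorship 1......2.3.4.
Authorship (.=original, N=cursor N): 1 . . . . . . 2 . 3 . 4 .
Index 9: author = 3

Answer: cursor 3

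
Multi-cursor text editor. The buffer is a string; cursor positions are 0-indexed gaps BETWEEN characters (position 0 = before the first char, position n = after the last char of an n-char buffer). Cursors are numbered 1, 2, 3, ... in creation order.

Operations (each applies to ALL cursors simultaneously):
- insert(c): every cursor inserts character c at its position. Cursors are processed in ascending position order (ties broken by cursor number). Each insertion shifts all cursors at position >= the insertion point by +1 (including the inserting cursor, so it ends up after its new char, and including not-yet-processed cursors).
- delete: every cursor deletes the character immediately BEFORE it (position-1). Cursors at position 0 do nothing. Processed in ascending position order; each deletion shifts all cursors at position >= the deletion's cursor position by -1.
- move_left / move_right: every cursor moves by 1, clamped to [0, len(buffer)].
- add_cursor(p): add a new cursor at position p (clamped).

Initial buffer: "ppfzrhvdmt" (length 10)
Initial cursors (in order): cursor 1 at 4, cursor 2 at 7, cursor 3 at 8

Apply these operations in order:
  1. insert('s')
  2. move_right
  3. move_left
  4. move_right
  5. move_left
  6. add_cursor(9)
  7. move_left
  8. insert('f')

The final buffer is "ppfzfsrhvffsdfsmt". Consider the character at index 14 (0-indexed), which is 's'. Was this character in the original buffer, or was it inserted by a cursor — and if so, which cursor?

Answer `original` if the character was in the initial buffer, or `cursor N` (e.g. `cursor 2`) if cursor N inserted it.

After op 1 (insert('s')): buffer="ppfzsrhvsdsmt" (len 13), cursors c1@5 c2@9 c3@11, authorship ....1...2.3..
After op 2 (move_right): buffer="ppfzsrhvsdsmt" (len 13), cursors c1@6 c2@10 c3@12, authorship ....1...2.3..
After op 3 (move_left): buffer="ppfzsrhvsdsmt" (len 13), cursors c1@5 c2@9 c3@11, authorship ....1...2.3..
After op 4 (move_right): buffer="ppfzsrhvsdsmt" (len 13), cursors c1@6 c2@10 c3@12, authorship ....1...2.3..
After op 5 (move_left): buffer="ppfzsrhvsdsmt" (len 13), cursors c1@5 c2@9 c3@11, authorship ....1...2.3..
After op 6 (add_cursor(9)): buffer="ppfzsrhvsdsmt" (len 13), cursors c1@5 c2@9 c4@9 c3@11, authorship ....1...2.3..
After op 7 (move_left): buffer="ppfzsrhvsdsmt" (len 13), cursors c1@4 c2@8 c4@8 c3@10, authorship ....1...2.3..
After op 8 (insert('f')): buffer="ppfzfsrhvffsdfsmt" (len 17), cursors c1@5 c2@11 c4@11 c3@14, authorship ....11...242.33..
Authorship (.=original, N=cursor N): . . . . 1 1 . . . 2 4 2 . 3 3 . .
Index 14: author = 3

Answer: cursor 3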